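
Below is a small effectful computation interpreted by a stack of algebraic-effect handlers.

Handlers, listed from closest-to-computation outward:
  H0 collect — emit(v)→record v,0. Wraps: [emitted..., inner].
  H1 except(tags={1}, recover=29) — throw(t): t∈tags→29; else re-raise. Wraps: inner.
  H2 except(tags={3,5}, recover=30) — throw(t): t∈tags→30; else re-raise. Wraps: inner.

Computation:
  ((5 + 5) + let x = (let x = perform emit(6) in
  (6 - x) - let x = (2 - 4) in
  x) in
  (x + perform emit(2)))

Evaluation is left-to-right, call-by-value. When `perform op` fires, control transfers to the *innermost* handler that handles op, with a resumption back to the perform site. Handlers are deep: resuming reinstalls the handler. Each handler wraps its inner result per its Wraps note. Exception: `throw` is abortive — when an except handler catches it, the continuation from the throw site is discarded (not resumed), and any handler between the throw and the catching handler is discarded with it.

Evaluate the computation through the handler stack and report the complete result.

Step-by-step:
emit(6) @ H0 ⇒ out+=6
emit(2) @ H0 ⇒ out+=2
H0 returns [6, 2, 18]
H1 returns [6, 2, 18]
H2 returns [6, 2, 18]
= [6, 2, 18]

Answer: [6, 2, 18]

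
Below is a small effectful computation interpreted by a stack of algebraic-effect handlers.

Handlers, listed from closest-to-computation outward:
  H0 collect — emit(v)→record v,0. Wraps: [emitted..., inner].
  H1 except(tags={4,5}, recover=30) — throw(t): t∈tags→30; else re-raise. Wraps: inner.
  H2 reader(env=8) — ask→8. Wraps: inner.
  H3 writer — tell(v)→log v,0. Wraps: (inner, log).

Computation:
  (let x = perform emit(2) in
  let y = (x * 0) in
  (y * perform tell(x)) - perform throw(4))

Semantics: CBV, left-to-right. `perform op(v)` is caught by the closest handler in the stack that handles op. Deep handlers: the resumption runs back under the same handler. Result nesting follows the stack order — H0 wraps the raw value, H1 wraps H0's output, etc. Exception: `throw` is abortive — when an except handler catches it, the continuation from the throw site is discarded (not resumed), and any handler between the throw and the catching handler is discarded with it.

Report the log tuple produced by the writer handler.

Answer: (0)

Working:
emit(2) @ H0 ⇒ out+=2
tell(0) @ H3 ⇒ log+=0
throw(4) @ H1 caught ⇒ 30
H2 returns 30
H3 returns (30, (0))
= (30, (0))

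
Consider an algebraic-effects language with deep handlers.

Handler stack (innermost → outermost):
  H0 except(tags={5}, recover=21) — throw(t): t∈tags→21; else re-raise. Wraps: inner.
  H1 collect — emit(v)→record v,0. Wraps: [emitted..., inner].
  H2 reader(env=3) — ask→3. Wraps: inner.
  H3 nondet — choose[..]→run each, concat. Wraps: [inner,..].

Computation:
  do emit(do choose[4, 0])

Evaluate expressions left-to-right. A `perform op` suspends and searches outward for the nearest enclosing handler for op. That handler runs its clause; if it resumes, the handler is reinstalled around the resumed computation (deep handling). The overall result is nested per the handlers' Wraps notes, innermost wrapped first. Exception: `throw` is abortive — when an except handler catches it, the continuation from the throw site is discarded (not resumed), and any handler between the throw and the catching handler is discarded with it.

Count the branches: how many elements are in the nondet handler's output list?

Evaluation trace:
choose[4, 0] @ H3
  branch[0] choose=4:
    emit(4) @ H1 ⇒ out+=4
    H0 returns 0
    H1 returns [4, 0]
    H2 returns [4, 0]
    H3 returns [[4, 0]]
  branch[1] choose=0:
    emit(0) @ H1 ⇒ out+=0
    H0 returns 0
    H1 returns [0, 0]
    H2 returns [0, 0]
    H3 returns [[0, 0]]
= [[4, 0], [0, 0]]

Answer: 2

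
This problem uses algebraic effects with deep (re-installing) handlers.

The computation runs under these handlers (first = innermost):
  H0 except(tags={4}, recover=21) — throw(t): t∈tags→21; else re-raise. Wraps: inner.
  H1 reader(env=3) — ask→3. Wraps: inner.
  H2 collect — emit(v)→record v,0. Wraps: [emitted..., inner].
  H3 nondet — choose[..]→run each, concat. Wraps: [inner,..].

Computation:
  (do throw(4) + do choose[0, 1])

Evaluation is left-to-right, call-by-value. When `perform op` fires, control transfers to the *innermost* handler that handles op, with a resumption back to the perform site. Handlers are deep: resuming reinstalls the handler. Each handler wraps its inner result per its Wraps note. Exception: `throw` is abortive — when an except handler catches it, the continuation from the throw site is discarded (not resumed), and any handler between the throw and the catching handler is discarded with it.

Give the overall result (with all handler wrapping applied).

Answer: [[21]]

Working:
throw(4) @ H0 caught ⇒ 21
H1 returns 21
H2 returns [21]
H3 returns [[21]]
= [[21]]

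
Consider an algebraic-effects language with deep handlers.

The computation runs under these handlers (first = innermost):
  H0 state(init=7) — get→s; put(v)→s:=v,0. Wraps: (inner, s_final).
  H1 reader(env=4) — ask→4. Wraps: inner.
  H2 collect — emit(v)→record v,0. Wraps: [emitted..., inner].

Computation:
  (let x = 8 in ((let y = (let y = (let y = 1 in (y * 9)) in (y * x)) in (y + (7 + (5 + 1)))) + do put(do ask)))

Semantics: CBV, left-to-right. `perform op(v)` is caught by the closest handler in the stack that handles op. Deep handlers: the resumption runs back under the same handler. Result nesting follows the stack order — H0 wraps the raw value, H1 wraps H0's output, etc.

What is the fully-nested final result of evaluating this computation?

Answer: [(85, 4)]

Evaluation trace:
ask @ H1 ⇒ 4
put(4) @ H0 ⇒ s:=4
H0 returns (85, 4)
H1 returns (85, 4)
H2 returns [(85, 4)]
= [(85, 4)]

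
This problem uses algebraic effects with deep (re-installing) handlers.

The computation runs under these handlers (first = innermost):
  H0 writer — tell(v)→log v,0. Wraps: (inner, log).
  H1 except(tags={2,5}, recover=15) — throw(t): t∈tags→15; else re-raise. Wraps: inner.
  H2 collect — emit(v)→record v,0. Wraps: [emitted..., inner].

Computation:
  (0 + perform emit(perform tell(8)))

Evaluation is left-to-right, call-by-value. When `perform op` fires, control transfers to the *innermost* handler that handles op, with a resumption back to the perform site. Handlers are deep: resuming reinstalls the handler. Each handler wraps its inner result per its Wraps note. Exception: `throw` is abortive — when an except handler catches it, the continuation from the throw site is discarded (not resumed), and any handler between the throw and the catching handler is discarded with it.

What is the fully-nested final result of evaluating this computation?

Working:
tell(8) @ H0 ⇒ log+=8
emit(0) @ H2 ⇒ out+=0
H0 returns (0, (8))
H1 returns (0, (8))
H2 returns [0, (0, (8))]
= [0, (0, (8))]

Answer: [0, (0, (8))]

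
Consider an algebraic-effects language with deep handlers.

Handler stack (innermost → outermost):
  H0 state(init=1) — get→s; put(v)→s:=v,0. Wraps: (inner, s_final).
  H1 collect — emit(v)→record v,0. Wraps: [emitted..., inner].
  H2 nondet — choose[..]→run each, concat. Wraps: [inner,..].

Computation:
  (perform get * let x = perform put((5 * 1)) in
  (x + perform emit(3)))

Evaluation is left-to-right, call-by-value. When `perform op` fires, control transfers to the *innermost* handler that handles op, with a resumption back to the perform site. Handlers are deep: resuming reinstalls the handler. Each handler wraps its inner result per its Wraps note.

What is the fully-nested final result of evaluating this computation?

Answer: [[3, (0, 5)]]

Step-by-step:
get @ H0 ⇒ 1
put(5) @ H0 ⇒ s:=5
emit(3) @ H1 ⇒ out+=3
H0 returns (0, 5)
H1 returns [3, (0, 5)]
H2 returns [[3, (0, 5)]]
= [[3, (0, 5)]]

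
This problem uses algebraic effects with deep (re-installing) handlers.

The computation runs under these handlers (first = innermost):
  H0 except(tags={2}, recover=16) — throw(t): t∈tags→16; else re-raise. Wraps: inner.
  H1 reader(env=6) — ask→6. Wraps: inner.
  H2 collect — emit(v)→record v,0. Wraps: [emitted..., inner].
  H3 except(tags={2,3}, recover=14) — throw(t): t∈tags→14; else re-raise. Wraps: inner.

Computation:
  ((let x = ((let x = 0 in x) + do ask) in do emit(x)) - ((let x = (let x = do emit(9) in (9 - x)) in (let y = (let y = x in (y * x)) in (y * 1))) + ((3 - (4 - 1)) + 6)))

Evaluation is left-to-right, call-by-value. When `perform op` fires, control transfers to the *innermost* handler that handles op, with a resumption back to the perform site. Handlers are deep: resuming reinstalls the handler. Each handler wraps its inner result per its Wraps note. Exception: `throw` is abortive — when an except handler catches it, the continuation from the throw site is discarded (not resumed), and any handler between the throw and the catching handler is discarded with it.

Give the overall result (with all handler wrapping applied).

Step-by-step:
ask @ H1 ⇒ 6
emit(6) @ H2 ⇒ out+=6
emit(9) @ H2 ⇒ out+=9
H0 returns -87
H1 returns -87
H2 returns [6, 9, -87]
H3 returns [6, 9, -87]
= [6, 9, -87]

Answer: [6, 9, -87]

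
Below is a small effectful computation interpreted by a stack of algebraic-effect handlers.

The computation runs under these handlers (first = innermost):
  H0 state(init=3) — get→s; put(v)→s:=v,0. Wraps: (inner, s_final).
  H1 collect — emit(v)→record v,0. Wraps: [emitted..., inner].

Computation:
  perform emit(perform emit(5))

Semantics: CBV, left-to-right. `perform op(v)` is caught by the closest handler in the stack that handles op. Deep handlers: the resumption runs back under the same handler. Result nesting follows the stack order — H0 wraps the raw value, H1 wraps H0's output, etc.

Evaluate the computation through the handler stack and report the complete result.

Working:
emit(5) @ H1 ⇒ out+=5
emit(0) @ H1 ⇒ out+=0
H0 returns (0, 3)
H1 returns [5, 0, (0, 3)]
= [5, 0, (0, 3)]

Answer: [5, 0, (0, 3)]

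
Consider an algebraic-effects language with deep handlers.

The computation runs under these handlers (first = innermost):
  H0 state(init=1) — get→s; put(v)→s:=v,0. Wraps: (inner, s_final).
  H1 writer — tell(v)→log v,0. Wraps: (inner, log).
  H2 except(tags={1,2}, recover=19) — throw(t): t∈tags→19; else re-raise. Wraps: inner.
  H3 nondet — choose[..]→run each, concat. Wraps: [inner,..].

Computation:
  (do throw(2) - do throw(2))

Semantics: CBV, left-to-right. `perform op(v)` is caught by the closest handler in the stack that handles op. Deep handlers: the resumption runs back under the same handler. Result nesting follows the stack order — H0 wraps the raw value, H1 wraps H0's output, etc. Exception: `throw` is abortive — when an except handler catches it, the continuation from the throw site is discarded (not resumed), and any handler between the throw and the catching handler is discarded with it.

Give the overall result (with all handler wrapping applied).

Step-by-step:
throw(2) @ H2 caught ⇒ 19
H3 returns [19]
= [19]

Answer: [19]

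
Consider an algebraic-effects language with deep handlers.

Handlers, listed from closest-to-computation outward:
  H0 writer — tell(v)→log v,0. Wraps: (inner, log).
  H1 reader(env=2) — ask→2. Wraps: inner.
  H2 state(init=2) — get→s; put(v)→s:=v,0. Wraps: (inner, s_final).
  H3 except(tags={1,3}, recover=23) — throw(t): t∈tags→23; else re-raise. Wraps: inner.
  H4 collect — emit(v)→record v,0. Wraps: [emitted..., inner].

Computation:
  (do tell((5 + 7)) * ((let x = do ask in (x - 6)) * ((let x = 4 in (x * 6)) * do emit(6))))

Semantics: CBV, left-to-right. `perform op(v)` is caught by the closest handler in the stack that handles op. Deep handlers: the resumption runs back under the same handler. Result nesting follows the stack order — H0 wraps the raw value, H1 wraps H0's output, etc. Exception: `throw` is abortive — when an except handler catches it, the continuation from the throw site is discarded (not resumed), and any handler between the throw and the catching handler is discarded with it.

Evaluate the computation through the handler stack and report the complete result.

Answer: [6, ((0, (12)), 2)]

Evaluation trace:
tell(12) @ H0 ⇒ log+=12
ask @ H1 ⇒ 2
emit(6) @ H4 ⇒ out+=6
H0 returns (0, (12))
H1 returns (0, (12))
H2 returns ((0, (12)), 2)
H3 returns ((0, (12)), 2)
H4 returns [6, ((0, (12)), 2)]
= [6, ((0, (12)), 2)]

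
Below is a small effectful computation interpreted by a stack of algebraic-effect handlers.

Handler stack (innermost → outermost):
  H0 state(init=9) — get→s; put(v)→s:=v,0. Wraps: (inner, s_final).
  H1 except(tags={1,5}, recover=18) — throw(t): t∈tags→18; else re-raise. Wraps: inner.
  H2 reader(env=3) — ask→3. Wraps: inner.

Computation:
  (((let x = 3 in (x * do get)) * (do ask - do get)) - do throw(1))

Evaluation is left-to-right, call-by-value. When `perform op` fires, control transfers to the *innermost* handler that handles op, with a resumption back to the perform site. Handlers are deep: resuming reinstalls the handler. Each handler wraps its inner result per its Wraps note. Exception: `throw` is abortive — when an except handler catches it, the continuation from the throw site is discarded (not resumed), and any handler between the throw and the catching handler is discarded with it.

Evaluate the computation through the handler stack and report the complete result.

Evaluation trace:
get @ H0 ⇒ 9
ask @ H2 ⇒ 3
get @ H0 ⇒ 9
throw(1) @ H1 caught ⇒ 18
H2 returns 18
= 18

Answer: 18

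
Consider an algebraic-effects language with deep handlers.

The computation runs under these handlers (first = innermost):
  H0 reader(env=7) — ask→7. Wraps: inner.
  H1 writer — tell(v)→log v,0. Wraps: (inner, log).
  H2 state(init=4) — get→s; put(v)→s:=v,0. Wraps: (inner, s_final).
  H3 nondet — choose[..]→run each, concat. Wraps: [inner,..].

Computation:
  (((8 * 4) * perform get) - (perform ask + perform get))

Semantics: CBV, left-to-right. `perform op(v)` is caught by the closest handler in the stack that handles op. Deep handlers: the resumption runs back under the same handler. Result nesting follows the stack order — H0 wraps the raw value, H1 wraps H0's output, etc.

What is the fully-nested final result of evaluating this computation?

Evaluation trace:
get @ H2 ⇒ 4
ask @ H0 ⇒ 7
get @ H2 ⇒ 4
H0 returns 117
H1 returns (117, ())
H2 returns ((117, ()), 4)
H3 returns [((117, ()), 4)]
= [((117, ()), 4)]

Answer: [((117, ()), 4)]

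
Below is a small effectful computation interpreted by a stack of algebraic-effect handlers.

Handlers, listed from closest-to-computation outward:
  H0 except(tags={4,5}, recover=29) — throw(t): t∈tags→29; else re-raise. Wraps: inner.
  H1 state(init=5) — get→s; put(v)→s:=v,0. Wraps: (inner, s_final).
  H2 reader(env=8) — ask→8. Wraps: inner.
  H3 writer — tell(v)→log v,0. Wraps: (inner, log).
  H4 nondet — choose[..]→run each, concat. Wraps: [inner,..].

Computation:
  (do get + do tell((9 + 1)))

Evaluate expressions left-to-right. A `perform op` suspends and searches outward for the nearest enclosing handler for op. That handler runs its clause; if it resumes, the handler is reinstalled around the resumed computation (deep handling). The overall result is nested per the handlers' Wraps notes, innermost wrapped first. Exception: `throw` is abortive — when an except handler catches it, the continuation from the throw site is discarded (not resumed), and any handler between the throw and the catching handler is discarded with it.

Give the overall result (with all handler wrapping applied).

Answer: [((5, 5), (10))]

Evaluation trace:
get @ H1 ⇒ 5
tell(10) @ H3 ⇒ log+=10
H0 returns 5
H1 returns (5, 5)
H2 returns (5, 5)
H3 returns ((5, 5), (10))
H4 returns [((5, 5), (10))]
= [((5, 5), (10))]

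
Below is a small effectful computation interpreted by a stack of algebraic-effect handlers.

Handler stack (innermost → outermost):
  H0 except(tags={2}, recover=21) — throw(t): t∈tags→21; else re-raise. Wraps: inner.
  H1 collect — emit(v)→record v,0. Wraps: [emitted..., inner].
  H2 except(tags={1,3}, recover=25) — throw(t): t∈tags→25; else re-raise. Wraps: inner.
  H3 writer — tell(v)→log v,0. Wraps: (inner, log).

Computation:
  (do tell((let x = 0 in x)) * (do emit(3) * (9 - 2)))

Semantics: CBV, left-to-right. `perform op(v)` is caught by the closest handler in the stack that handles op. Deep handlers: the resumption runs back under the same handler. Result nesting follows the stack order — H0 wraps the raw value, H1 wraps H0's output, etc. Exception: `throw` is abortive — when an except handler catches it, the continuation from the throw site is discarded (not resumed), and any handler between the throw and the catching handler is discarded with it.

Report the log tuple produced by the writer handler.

Step-by-step:
tell(0) @ H3 ⇒ log+=0
emit(3) @ H1 ⇒ out+=3
H0 returns 0
H1 returns [3, 0]
H2 returns [3, 0]
H3 returns ([3, 0], (0))
= ([3, 0], (0))

Answer: (0)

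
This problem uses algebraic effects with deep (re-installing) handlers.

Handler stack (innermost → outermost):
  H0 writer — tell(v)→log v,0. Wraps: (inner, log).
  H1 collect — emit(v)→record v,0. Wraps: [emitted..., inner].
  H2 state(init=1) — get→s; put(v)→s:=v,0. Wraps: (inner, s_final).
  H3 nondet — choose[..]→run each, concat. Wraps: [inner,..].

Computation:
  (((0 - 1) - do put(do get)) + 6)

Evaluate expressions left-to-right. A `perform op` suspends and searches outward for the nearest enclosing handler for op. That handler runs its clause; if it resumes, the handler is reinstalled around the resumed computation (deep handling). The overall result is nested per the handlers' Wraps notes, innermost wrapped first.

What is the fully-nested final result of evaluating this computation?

Answer: [([(5, ())], 1)]

Evaluation trace:
get @ H2 ⇒ 1
put(1) @ H2 ⇒ s:=1
H0 returns (5, ())
H1 returns [(5, ())]
H2 returns ([(5, ())], 1)
H3 returns [([(5, ())], 1)]
= [([(5, ())], 1)]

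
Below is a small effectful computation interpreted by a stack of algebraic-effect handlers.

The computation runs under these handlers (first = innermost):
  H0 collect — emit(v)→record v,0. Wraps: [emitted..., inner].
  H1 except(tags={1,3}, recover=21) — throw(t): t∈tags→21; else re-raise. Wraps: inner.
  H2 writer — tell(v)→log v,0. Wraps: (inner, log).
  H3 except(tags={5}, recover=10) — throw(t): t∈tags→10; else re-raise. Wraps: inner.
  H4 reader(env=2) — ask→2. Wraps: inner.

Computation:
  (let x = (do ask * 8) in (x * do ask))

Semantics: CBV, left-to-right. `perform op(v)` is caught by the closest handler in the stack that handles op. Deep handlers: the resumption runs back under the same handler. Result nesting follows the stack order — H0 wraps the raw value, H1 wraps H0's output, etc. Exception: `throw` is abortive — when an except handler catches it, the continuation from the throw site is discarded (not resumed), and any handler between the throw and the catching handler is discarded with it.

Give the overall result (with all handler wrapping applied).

Evaluation trace:
ask @ H4 ⇒ 2
ask @ H4 ⇒ 2
H0 returns [32]
H1 returns [32]
H2 returns ([32], ())
H3 returns ([32], ())
H4 returns ([32], ())
= ([32], ())

Answer: ([32], ())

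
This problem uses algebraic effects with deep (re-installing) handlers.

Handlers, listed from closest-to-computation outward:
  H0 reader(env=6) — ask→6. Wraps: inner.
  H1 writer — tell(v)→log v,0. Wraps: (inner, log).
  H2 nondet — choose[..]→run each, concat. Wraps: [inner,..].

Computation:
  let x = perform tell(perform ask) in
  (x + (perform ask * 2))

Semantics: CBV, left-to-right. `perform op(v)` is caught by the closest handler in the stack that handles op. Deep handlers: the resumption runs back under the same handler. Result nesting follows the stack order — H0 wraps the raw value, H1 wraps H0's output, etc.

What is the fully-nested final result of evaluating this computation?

Answer: [(12, (6))]

Step-by-step:
ask @ H0 ⇒ 6
tell(6) @ H1 ⇒ log+=6
ask @ H0 ⇒ 6
H0 returns 12
H1 returns (12, (6))
H2 returns [(12, (6))]
= [(12, (6))]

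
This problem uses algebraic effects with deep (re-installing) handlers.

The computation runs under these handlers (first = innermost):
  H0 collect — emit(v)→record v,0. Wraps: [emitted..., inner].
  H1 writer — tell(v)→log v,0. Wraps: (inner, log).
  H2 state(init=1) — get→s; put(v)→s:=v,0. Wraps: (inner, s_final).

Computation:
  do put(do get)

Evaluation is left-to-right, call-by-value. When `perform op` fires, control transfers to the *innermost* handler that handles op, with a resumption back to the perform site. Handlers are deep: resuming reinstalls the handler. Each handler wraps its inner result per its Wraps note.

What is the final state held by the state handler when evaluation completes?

Evaluation trace:
get @ H2 ⇒ 1
put(1) @ H2 ⇒ s:=1
H0 returns [0]
H1 returns ([0], ())
H2 returns (([0], ()), 1)
= (([0], ()), 1)

Answer: 1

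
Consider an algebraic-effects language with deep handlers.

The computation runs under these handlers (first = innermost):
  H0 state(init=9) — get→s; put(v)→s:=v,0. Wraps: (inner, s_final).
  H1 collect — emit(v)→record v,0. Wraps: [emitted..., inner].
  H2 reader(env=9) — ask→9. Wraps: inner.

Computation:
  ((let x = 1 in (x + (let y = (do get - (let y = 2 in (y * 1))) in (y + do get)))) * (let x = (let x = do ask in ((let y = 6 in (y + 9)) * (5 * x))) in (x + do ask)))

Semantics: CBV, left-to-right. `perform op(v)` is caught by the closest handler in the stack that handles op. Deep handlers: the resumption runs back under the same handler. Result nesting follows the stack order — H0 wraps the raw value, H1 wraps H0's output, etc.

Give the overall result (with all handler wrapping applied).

Answer: [(11628, 9)]

Step-by-step:
get @ H0 ⇒ 9
get @ H0 ⇒ 9
ask @ H2 ⇒ 9
ask @ H2 ⇒ 9
H0 returns (11628, 9)
H1 returns [(11628, 9)]
H2 returns [(11628, 9)]
= [(11628, 9)]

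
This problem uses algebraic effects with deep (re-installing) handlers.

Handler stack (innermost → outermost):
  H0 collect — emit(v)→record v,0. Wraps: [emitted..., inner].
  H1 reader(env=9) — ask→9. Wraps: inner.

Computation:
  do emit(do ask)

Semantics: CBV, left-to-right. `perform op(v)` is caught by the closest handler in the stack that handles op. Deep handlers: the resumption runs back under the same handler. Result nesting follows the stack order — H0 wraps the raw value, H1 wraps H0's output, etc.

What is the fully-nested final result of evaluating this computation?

Working:
ask @ H1 ⇒ 9
emit(9) @ H0 ⇒ out+=9
H0 returns [9, 0]
H1 returns [9, 0]
= [9, 0]

Answer: [9, 0]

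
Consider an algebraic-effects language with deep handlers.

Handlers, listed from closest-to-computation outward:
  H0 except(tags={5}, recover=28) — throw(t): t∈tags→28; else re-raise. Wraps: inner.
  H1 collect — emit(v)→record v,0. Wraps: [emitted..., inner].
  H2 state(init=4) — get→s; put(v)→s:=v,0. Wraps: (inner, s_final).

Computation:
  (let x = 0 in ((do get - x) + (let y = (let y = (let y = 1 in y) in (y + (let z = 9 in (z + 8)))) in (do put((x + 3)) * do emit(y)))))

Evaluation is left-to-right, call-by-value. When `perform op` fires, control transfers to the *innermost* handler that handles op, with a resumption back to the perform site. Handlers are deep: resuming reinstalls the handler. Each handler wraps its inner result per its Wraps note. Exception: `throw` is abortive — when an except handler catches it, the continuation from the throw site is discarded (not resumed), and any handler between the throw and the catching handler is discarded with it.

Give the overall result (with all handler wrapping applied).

Evaluation trace:
get @ H2 ⇒ 4
put(3) @ H2 ⇒ s:=3
emit(18) @ H1 ⇒ out+=18
H0 returns 4
H1 returns [18, 4]
H2 returns ([18, 4], 3)
= ([18, 4], 3)

Answer: ([18, 4], 3)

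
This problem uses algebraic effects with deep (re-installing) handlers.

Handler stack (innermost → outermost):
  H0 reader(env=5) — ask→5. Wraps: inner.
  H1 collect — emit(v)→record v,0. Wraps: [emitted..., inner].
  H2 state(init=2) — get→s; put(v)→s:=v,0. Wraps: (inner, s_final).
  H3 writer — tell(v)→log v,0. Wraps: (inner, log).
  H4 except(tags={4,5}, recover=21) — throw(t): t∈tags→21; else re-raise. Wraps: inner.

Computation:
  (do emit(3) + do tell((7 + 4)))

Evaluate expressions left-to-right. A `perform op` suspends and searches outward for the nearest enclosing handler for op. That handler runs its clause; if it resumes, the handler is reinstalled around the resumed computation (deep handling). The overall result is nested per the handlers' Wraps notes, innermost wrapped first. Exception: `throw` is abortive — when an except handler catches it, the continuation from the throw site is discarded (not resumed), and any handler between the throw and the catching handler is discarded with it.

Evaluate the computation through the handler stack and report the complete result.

Evaluation trace:
emit(3) @ H1 ⇒ out+=3
tell(11) @ H3 ⇒ log+=11
H0 returns 0
H1 returns [3, 0]
H2 returns ([3, 0], 2)
H3 returns (([3, 0], 2), (11))
H4 returns (([3, 0], 2), (11))
= (([3, 0], 2), (11))

Answer: (([3, 0], 2), (11))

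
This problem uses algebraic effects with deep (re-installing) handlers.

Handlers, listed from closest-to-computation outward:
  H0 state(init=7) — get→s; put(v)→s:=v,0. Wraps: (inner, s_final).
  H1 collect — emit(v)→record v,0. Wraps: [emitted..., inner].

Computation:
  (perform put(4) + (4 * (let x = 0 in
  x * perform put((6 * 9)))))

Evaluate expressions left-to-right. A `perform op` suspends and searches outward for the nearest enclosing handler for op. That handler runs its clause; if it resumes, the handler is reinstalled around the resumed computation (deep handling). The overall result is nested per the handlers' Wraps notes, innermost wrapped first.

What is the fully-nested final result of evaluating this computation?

Answer: [(0, 54)]

Working:
put(4) @ H0 ⇒ s:=4
put(54) @ H0 ⇒ s:=54
H0 returns (0, 54)
H1 returns [(0, 54)]
= [(0, 54)]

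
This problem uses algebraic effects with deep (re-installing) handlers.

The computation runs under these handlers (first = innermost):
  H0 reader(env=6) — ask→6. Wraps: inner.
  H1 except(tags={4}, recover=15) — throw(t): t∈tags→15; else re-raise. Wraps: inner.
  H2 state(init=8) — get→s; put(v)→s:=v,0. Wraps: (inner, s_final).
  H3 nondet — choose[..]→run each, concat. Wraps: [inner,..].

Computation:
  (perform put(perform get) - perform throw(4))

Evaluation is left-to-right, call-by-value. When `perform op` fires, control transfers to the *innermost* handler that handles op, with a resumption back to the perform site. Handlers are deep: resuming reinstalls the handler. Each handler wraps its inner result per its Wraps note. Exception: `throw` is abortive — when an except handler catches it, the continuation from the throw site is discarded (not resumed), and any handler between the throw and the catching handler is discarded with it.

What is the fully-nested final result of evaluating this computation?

Evaluation trace:
get @ H2 ⇒ 8
put(8) @ H2 ⇒ s:=8
throw(4) @ H1 caught ⇒ 15
H2 returns (15, 8)
H3 returns [(15, 8)]
= [(15, 8)]

Answer: [(15, 8)]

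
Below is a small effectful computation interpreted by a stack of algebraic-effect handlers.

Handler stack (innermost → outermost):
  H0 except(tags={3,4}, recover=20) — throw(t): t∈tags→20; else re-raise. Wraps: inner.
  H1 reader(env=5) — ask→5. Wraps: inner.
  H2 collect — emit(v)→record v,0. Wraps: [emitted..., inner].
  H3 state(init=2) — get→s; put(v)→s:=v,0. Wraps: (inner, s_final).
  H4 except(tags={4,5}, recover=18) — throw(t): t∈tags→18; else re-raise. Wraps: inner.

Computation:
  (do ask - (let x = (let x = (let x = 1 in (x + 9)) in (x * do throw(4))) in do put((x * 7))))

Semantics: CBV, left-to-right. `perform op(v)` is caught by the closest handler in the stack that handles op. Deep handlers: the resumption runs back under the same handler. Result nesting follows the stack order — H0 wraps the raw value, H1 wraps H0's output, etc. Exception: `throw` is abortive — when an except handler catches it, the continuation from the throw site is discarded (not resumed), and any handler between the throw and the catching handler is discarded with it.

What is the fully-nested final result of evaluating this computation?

Answer: ([20], 2)

Working:
ask @ H1 ⇒ 5
throw(4) @ H0 caught ⇒ 20
H1 returns 20
H2 returns [20]
H3 returns ([20], 2)
H4 returns ([20], 2)
= ([20], 2)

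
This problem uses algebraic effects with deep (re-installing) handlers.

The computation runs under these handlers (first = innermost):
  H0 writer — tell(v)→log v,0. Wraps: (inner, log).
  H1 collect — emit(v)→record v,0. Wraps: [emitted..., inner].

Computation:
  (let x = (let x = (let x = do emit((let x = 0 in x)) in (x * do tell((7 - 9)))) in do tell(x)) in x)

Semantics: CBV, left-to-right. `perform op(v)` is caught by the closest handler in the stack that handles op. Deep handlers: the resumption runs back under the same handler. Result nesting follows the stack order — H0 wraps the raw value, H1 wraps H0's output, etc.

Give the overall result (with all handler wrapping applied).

Answer: [0, (0, (-2, 0))]

Step-by-step:
emit(0) @ H1 ⇒ out+=0
tell(-2) @ H0 ⇒ log+=-2
tell(0) @ H0 ⇒ log+=0
H0 returns (0, (-2, 0))
H1 returns [0, (0, (-2, 0))]
= [0, (0, (-2, 0))]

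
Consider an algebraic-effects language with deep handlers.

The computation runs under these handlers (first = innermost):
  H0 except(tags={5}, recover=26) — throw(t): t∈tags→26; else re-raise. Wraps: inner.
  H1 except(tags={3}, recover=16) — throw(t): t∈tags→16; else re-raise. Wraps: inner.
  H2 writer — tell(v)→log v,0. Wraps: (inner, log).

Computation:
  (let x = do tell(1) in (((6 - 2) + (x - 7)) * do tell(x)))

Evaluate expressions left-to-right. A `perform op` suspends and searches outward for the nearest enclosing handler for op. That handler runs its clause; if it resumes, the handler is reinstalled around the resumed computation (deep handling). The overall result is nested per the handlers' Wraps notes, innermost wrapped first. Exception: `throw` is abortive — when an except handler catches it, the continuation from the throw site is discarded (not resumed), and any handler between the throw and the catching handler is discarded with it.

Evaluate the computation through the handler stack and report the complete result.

Working:
tell(1) @ H2 ⇒ log+=1
tell(0) @ H2 ⇒ log+=0
H0 returns 0
H1 returns 0
H2 returns (0, (1, 0))
= (0, (1, 0))

Answer: (0, (1, 0))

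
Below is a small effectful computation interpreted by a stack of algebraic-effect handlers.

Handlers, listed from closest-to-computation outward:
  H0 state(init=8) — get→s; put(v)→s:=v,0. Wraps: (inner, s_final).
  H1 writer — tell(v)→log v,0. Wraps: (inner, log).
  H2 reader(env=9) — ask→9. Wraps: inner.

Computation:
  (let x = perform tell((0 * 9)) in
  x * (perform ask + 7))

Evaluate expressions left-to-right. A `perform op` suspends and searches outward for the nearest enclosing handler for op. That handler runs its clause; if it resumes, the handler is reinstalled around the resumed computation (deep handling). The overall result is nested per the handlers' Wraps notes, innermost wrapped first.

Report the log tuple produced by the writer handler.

Answer: (0)

Evaluation trace:
tell(0) @ H1 ⇒ log+=0
ask @ H2 ⇒ 9
H0 returns (0, 8)
H1 returns ((0, 8), (0))
H2 returns ((0, 8), (0))
= ((0, 8), (0))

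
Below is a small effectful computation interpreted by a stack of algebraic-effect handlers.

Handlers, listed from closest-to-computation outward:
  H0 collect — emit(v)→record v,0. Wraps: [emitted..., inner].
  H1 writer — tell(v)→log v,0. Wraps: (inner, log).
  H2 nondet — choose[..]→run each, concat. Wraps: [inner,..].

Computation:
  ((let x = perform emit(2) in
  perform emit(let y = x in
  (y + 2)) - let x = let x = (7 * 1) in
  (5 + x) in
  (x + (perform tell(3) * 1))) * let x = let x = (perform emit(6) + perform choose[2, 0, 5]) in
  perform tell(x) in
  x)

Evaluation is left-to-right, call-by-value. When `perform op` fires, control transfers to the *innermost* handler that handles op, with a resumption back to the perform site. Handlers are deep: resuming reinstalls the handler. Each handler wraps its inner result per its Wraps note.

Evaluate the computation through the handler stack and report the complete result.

Evaluation trace:
emit(2) @ H0 ⇒ out+=2
emit(2) @ H0 ⇒ out+=2
tell(3) @ H1 ⇒ log+=3
emit(6) @ H0 ⇒ out+=6
choose[2, 0, 5] @ H2
  branch[0] choose=2:
    tell(2) @ H1 ⇒ log+=2
    H0 returns [2, 2, 6, 0]
    H1 returns ([2, 2, 6, 0], (3, 2))
    H2 returns [([2, 2, 6, 0], (3, 2))]
  branch[1] choose=0:
    tell(0) @ H1 ⇒ log+=0
    H0 returns [2, 2, 6, 0]
    H1 returns ([2, 2, 6, 0], (3, 0))
    H2 returns [([2, 2, 6, 0], (3, 0))]
  branch[2] choose=5:
    tell(5) @ H1 ⇒ log+=5
    H0 returns [2, 2, 6, 0]
    H1 returns ([2, 2, 6, 0], (3, 5))
    H2 returns [([2, 2, 6, 0], (3, 5))]
= [([2, 2, 6, 0], (3, 2)), ([2, 2, 6, 0], (3, 0)), ([2, 2, 6, 0], (3, 5))]

Answer: [([2, 2, 6, 0], (3, 2)), ([2, 2, 6, 0], (3, 0)), ([2, 2, 6, 0], (3, 5))]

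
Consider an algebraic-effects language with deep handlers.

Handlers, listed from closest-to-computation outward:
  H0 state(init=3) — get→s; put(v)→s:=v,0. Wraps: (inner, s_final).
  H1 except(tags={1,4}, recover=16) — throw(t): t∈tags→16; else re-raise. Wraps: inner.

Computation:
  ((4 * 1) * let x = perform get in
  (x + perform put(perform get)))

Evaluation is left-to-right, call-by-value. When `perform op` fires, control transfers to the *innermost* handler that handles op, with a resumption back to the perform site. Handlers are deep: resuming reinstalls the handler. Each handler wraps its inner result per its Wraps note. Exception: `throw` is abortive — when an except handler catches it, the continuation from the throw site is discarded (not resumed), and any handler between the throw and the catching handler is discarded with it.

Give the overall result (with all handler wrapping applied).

Working:
get @ H0 ⇒ 3
get @ H0 ⇒ 3
put(3) @ H0 ⇒ s:=3
H0 returns (12, 3)
H1 returns (12, 3)
= (12, 3)

Answer: (12, 3)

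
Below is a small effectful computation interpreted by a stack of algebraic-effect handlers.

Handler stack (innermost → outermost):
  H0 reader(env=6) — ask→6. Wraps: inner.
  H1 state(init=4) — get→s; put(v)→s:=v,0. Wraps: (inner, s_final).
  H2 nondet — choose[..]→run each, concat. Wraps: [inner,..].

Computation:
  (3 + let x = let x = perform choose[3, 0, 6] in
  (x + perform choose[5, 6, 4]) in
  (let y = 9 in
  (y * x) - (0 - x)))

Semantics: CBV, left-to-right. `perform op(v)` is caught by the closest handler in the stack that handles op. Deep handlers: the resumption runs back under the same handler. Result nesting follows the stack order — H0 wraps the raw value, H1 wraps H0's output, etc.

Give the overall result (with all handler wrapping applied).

Evaluation trace:
choose[3, 0, 6] @ H2
  branch[0] choose=3:
    choose[5, 6, 4] @ H2
      branch[0] choose=5:
        H0 returns 83
        H1 returns (83, 4)
        H2 returns [(83, 4)]
      branch[1] choose=6:
        H0 returns 93
        H1 returns (93, 4)
        H2 returns [(93, 4)]
      branch[2] choose=4:
        H0 returns 73
        H1 returns (73, 4)
        H2 returns [(73, 4)]
  branch[1] choose=0:
    choose[5, 6, 4] @ H2
      branch[0] choose=5:
        H0 returns 53
        H1 returns (53, 4)
        H2 returns [(53, 4)]
      branch[1] choose=6:
        H0 returns 63
        H1 returns (63, 4)
        H2 returns [(63, 4)]
      branch[2] choose=4:
        H0 returns 43
        H1 returns (43, 4)
        H2 returns [(43, 4)]
  branch[2] choose=6:
    choose[5, 6, 4] @ H2
      branch[0] choose=5:
        H0 returns 113
        H1 returns (113, 4)
        H2 returns [(113, 4)]
      branch[1] choose=6:
        H0 returns 123
        H1 returns (123, 4)
        H2 returns [(123, 4)]
      branch[2] choose=4:
        H0 returns 103
        H1 returns (103, 4)
        H2 returns [(103, 4)]
= [(83, 4), (93, 4), (73, 4), (53, 4), (63, 4), (43, 4), (113, 4), (123, 4), (103, 4)]

Answer: [(83, 4), (93, 4), (73, 4), (53, 4), (63, 4), (43, 4), (113, 4), (123, 4), (103, 4)]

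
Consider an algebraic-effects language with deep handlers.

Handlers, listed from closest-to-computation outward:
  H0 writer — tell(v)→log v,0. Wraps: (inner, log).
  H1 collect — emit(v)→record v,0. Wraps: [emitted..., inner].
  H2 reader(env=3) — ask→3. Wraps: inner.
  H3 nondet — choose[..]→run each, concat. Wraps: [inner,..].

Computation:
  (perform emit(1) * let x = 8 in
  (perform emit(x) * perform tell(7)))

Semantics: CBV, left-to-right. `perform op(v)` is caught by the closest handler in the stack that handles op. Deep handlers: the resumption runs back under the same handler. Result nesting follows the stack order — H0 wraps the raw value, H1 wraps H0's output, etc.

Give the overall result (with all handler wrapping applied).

Answer: [[1, 8, (0, (7))]]

Working:
emit(1) @ H1 ⇒ out+=1
emit(8) @ H1 ⇒ out+=8
tell(7) @ H0 ⇒ log+=7
H0 returns (0, (7))
H1 returns [1, 8, (0, (7))]
H2 returns [1, 8, (0, (7))]
H3 returns [[1, 8, (0, (7))]]
= [[1, 8, (0, (7))]]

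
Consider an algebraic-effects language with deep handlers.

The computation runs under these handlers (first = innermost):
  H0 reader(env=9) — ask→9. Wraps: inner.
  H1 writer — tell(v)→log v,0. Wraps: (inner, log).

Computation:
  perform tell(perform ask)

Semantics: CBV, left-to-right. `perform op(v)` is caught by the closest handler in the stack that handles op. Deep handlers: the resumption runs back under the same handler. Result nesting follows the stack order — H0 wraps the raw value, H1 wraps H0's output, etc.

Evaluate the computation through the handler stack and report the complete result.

Answer: (0, (9))

Step-by-step:
ask @ H0 ⇒ 9
tell(9) @ H1 ⇒ log+=9
H0 returns 0
H1 returns (0, (9))
= (0, (9))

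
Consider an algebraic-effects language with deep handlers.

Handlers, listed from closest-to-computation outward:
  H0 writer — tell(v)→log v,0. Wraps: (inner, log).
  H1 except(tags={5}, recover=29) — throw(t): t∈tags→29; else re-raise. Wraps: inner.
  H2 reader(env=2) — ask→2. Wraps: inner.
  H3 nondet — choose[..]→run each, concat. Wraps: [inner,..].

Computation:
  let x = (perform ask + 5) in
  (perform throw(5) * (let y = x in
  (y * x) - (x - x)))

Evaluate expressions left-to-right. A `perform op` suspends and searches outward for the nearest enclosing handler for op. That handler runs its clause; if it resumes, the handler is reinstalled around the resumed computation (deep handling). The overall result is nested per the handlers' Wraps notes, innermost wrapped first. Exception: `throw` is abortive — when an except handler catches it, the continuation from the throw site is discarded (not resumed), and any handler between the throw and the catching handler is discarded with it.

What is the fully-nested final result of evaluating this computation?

Evaluation trace:
ask @ H2 ⇒ 2
throw(5) @ H1 caught ⇒ 29
H2 returns 29
H3 returns [29]
= [29]

Answer: [29]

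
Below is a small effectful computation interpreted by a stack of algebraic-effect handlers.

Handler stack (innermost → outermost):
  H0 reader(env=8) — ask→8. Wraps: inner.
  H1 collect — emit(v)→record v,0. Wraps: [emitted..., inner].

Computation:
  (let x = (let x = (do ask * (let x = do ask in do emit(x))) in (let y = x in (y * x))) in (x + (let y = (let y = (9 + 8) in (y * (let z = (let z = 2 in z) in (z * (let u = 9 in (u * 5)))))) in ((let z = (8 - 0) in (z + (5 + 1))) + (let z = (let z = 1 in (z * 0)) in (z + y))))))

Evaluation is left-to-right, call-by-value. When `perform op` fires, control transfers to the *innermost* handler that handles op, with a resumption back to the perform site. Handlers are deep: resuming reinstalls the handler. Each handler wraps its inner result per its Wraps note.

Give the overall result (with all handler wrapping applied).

Answer: [8, 1544]

Evaluation trace:
ask @ H0 ⇒ 8
ask @ H0 ⇒ 8
emit(8) @ H1 ⇒ out+=8
H0 returns 1544
H1 returns [8, 1544]
= [8, 1544]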